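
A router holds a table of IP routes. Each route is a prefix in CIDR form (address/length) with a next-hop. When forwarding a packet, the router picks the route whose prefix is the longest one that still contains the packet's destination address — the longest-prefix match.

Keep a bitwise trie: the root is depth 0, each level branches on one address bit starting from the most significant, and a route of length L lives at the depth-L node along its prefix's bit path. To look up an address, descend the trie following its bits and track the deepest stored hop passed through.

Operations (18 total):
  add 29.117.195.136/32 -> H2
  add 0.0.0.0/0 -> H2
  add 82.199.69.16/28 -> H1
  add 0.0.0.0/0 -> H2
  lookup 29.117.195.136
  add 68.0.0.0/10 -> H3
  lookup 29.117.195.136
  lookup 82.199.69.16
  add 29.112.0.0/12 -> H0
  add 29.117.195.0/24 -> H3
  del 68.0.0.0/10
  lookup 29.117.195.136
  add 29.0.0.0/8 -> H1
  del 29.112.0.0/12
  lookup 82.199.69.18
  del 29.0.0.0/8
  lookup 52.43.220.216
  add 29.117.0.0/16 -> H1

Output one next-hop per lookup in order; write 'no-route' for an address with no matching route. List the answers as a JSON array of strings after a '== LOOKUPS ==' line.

Process each operation:
  add 29.117.195.136/32 -> H2 at depth 32
  add 0.0.0.0/0 -> H2 at depth 0
  add 82.199.69.16/28 -> H1 at depth 28
  add 0.0.0.0/0 -> H2 at depth 0
  lookup 29.117.195.136: bits 00011101011101011100001110001000 walk d0:H2→d1:-→d2:-→d3:-→d4:-→d5:-→d6:-→d7:-→d8:-→d9:-→d10:-→d11:-→d12:-→d13:-→d14:-→d15:-→d16:-→d17:-→d18:-→d19:-→d20:-→d21:-→d22:-→d23:-→d24:-→d25:-→d26:-→d27:-→d28:-→d29:-→d30:-→d31:-→d32:H2 -> H2
  add 68.0.0.0/10 -> H3 at depth 10
  lookup 29.117.195.136: bits 00011101011101011100001110001000 walk d0:H2→d1:-→d2:-→d3:-→d4:-→d5:-→d6:-→d7:-→d8:-→d9:-→d10:-→d11:-→d12:-→d13:-→d14:-→d15:-→d16:-→d17:-→d18:-→d19:-→d20:-→d21:-→d22:-→d23:-→d24:-→d25:-→d26:-→d27:-→d28:-→d29:-→d30:-→d31:-→d32:H2 -> H2
  lookup 82.199.69.16: bits 0101001011000111010001010001 walk d0:H2→d1:-→d2:-→d3:-→d4:-→d5:-→d6:-→d7:-→d8:-→d9:-→d10:-→d11:-→d12:-→d13:-→d14:-→d15:-→d16:-→d17:-→d18:-→d19:-→d20:-→d21:-→d22:-→d23:-→d24:-→d25:-→d26:-→d27:-→d28:H1 -> H1
  add 29.112.0.0/12 -> H0 at depth 12
  add 29.117.195.0/24 -> H3 at depth 24
  - 68.0.0.0/10 clear@10
  lookup 29.117.195.136: bits 00011101011101011100001110001000 walk d0:H2→d1:-→d2:-→d3:-→d4:-→d5:-→d6:-→d7:-→d8:-→d9:-→d10:-→d11:-→d12:H0→d13:-→d14:-→d15:-→d16:-→d17:-→d18:-→d19:-→d20:-→d21:-→d22:-→d23:-→d24:H3→d25:-→d26:-→d27:-→d28:-→d29:-→d30:-→d31:-→d32:H2 -> H2
  add 29.0.0.0/8 -> H1 at depth 8
  - 29.112.0.0/12 clear@12
  lookup 82.199.69.18: bits 0101001011000111010001010001 walk d0:H2→d1:-→d2:-→d3:-→d4:-→d5:-→d6:-→d7:-→d8:-→d9:-→d10:-→d11:-→d12:-→d13:-→d14:-→d15:-→d16:-→d17:-→d18:-→d19:-→d20:-→d21:-→d22:-→d23:-→d24:-→d25:-→d26:-→d27:-→d28:H1 -> H1
  - 29.0.0.0/8 clear@8
  lookup 52.43.220.216: bits 00 walk d0:H2→d1:-→d2:- -> H2
  add 29.117.0.0/16 -> H1 at depth 16

== LOOKUPS ==
["H2","H2","H1","H2","H1","H2"]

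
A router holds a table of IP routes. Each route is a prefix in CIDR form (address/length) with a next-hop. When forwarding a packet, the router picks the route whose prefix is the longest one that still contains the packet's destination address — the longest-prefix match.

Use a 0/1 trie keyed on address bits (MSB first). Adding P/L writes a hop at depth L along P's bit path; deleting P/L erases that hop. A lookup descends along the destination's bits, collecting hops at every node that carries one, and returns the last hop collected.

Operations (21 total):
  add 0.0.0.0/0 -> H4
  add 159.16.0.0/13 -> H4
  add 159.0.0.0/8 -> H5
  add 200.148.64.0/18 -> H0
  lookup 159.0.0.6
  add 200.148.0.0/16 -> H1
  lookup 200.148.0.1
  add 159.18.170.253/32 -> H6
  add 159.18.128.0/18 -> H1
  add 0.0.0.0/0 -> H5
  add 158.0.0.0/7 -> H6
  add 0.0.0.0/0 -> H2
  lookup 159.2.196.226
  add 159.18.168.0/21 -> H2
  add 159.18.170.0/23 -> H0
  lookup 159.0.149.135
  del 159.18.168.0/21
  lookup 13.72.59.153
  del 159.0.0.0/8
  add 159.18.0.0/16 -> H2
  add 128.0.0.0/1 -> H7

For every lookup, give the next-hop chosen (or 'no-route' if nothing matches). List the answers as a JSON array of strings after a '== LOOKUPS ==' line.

Apply in order:
  add 0.0.0.0/0 -> H4 at depth 0
  add 159.16.0.0/13 -> H4 at depth 13
  add 159.0.0.0/8 -> H5 at depth 8
  add 200.148.64.0/18 -> H0 at depth 18
  lookup 159.0.0.6: bits 10011111000 walk d0:H4→d1:-→d2:-→d3:-→d4:-→d5:-→d6:-→d7:-→d8:H5→d9:-→d10:-→d11:- -> H5
  add 200.148.0.0/16 -> H1 at depth 16
  lookup 200.148.0.1: bits 11001000100101000 walk d0:H4→d1:-→d2:-→d3:-→d4:-→d5:-→d6:-→d7:-→d8:-→d9:-→d10:-→d11:-→d12:-→d13:-→d14:-→d15:-→d16:H1→d17:- -> H1
  add 159.18.170.253/32 -> H6 at depth 32
  add 159.18.128.0/18 -> H1 at depth 18
  add 0.0.0.0/0 -> H5 at depth 0
  add 158.0.0.0/7 -> H6 at depth 7
  add 0.0.0.0/0 -> H2 at depth 0
  lookup 159.2.196.226: bits 10011111000 walk d0:H2→d1:-→d2:-→d3:-→d4:-→d5:-→d6:-→d7:H6→d8:H5→d9:-→d10:-→d11:- -> H5
  add 159.18.168.0/21 -> H2 at depth 21
  add 159.18.170.0/23 -> H0 at depth 23
  lookup 159.0.149.135: bits 10011111000 walk d0:H2→d1:-→d2:-→d3:-→d4:-→d5:-→d6:-→d7:H6→d8:H5→d9:-→d10:-→d11:- -> H5
  - 159.18.168.0/21 clear@21
  lookup 13.72.59.153: bits ε walk d0:H2 -> H2
  - 159.0.0.0/8 clear@8
  add 159.18.0.0/16 -> H2 at depth 16
  add 128.0.0.0/1 -> H7 at depth 1

== LOOKUPS ==
["H5","H1","H5","H5","H2"]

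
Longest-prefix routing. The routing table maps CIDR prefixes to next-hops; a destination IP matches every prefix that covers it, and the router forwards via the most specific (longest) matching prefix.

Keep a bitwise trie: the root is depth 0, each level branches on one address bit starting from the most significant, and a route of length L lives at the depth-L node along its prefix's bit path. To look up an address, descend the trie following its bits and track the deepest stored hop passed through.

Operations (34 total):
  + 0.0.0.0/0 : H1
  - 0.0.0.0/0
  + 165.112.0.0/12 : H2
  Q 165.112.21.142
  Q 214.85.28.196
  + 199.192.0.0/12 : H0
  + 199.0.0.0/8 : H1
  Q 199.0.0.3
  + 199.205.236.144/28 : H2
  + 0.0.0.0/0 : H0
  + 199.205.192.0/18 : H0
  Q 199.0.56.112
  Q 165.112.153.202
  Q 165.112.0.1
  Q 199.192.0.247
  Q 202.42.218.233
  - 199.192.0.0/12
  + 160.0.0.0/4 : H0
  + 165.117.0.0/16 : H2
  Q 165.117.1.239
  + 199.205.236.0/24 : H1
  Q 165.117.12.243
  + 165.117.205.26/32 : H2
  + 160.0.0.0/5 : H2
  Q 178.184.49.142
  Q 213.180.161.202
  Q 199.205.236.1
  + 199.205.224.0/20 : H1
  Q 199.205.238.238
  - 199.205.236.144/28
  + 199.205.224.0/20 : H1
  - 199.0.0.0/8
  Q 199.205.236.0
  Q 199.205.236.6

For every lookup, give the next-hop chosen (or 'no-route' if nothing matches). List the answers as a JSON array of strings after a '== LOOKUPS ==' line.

Process each operation:
  add 0.0.0.0/0 -> H1 at depth 0
  - 0.0.0.0/0 clear@0
  add 165.112.0.0/12 -> H2 at depth 12
  lookup 165.112.21.142: bits 101001010111 walk d0:-→d1:-→d2:-→d3:-→d4:-→d5:-→d6:-→d7:-→d8:-→d9:-→d10:-→d11:-→d12:H2 -> H2
  lookup 214.85.28.196: bits 1 walk d0:-→d1:- -> no-route
  add 199.192.0.0/12 -> H0 at depth 12
  add 199.0.0.0/8 -> H1 at depth 8
  lookup 199.0.0.3: bits 11000111 walk d0:-→d1:-→d2:-→d3:-→d4:-→d5:-→d6:-→d7:-→d8:H1 -> H1
  add 199.205.236.144/28 -> H2 at depth 28
  add 0.0.0.0/0 -> H0 at depth 0
  add 199.205.192.0/18 -> H0 at depth 18
  lookup 199.0.56.112: bits 11000111 walk d0:H0→d1:-→d2:-→d3:-→d4:-→d5:-→d6:-→d7:-→d8:H1 -> H1
  lookup 165.112.153.202: bits 101001010111 walk d0:H0→d1:-→d2:-→d3:-→d4:-→d5:-→d6:-→d7:-→d8:-→d9:-→d10:-→d11:-→d12:H2 -> H2
  lookup 165.112.0.1: bits 101001010111 walk d0:H0→d1:-→d2:-→d3:-→d4:-→d5:-→d6:-→d7:-→d8:-→d9:-→d10:-→d11:-→d12:H2 -> H2
  lookup 199.192.0.247: bits 110001111100 walk d0:H0→d1:-→d2:-→d3:-→d4:-→d5:-→d6:-→d7:-→d8:H1→d9:-→d10:-→d11:-→d12:H0 -> H0
  lookup 202.42.218.233: bits 1100 walk d0:H0→d1:-→d2:-→d3:-→d4:- -> H0
  - 199.192.0.0/12 clear@12
  add 160.0.0.0/4 -> H0 at depth 4
  add 165.117.0.0/16 -> H2 at depth 16
  lookup 165.117.1.239: bits 1010010101110101 walk d0:H0→d1:-→d2:-→d3:-→d4:H0→d5:-→d6:-→d7:-→d8:-→d9:-→d10:-→d11:-→d12:H2→d13:-→d14:-→d15:-→d16:H2 -> H2
  add 199.205.236.0/24 -> H1 at depth 24
  lookup 165.117.12.243: bits 1010010101110101 walk d0:H0→d1:-→d2:-→d3:-→d4:H0→d5:-→d6:-→d7:-→d8:-→d9:-→d10:-→d11:-→d12:H2→d13:-→d14:-→d15:-→d16:H2 -> H2
  add 165.117.205.26/32 -> H2 at depth 32
  add 160.0.0.0/5 -> H2 at depth 5
  lookup 178.184.49.142: bits 101 walk d0:H0→d1:-→d2:-→d3:- -> H0
  lookup 213.180.161.202: bits 110 walk d0:H0→d1:-→d2:-→d3:- -> H0
  lookup 199.205.236.1: bits 110001111100110111101100 walk d0:H0→d1:-→d2:-→d3:-→d4:-→d5:-→d6:-→d7:-→d8:H1→d9:-→d10:-→d11:-→d12:-→d13:-→d14:-→d15:-→d16:-→d17:-→d18:H0→d19:-→d20:-→d21:-→d22:-→d23:-→d24:H1 -> H1
  add 199.205.224.0/20 -> H1 at depth 20
  lookup 199.205.238.238: bits 1100011111001101111011 walk d0:H0→d1:-→d2:-→d3:-→d4:-→d5:-→d6:-→d7:-→d8:H1→d9:-→d10:-→d11:-→d12:-→d13:-→d14:-→d15:-→d16:-→d17:-→d18:H0→d19:-→d20:H1→d21:-→d22:- -> H1
  - 199.205.236.144/28 clear@28
  add 199.205.224.0/20 -> H1 at depth 20
  - 199.0.0.0/8 clear@8
  lookup 199.205.236.0: bits 110001111100110111101100 walk d0:H0→d1:-→d2:-→d3:-→d4:-→d5:-→d6:-→d7:-→d8:-→d9:-→d10:-→d11:-→d12:-→d13:-→d14:-→d15:-→d16:-→d17:-→d18:H0→d19:-→d20:H1→d21:-→d22:-→d23:-→d24:H1 -> H1
  lookup 199.205.236.6: bits 110001111100110111101100 walk d0:H0→d1:-→d2:-→d3:-→d4:-→d5:-→d6:-→d7:-→d8:-→d9:-→d10:-→d11:-→d12:-→d13:-→d14:-→d15:-→d16:-→d17:-→d18:H0→d19:-→d20:H1→d21:-→d22:-→d23:-→d24:H1 -> H1

== LOOKUPS ==
["H2","no-route","H1","H1","H2","H2","H0","H0","H2","H2","H0","H0","H1","H1","H1","H1"]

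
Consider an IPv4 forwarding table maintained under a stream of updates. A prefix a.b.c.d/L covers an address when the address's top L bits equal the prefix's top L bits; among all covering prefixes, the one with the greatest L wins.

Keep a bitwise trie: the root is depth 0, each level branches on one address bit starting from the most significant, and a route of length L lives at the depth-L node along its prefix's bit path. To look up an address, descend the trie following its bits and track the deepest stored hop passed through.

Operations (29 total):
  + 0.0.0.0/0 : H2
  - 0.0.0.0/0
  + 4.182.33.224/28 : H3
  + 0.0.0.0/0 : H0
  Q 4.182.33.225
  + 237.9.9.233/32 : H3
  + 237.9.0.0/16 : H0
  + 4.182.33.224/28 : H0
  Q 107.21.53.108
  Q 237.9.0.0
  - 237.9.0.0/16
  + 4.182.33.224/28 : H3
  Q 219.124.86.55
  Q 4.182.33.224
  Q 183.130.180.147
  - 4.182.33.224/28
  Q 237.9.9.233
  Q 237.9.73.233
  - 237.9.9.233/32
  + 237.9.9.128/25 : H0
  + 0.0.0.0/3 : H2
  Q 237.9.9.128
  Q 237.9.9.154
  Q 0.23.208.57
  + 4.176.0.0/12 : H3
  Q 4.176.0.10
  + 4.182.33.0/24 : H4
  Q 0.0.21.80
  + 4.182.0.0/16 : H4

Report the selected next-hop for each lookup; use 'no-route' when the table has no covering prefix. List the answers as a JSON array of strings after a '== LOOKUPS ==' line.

Process each operation:
  add 0.0.0.0/0 -> H2 at depth 0
  - 0.0.0.0/0 clear@0
  add 4.182.33.224/28 -> H3 at depth 28
  add 0.0.0.0/0 -> H0 at depth 0
  lookup 4.182.33.225: bits 0000010010110110001000011110 walk d0:H0→d1:-→d2:-→d3:-→d4:-→d5:-→d6:-→d7:-→d8:-→d9:-→d10:-→d11:-→d12:-→d13:-→d14:-→d15:-→d16:-→d17:-→d18:-→d19:-→d20:-→d21:-→d22:-→d23:-→d24:-→d25:-→d26:-→d27:-→d28:H3 -> H3
  add 237.9.9.233/32 -> H3 at depth 32
  add 237.9.0.0/16 -> H0 at depth 16
  add 4.182.33.224/28 -> H0 at depth 28
  lookup 107.21.53.108: bits 0 walk d0:H0→d1:- -> H0
  lookup 237.9.0.0: bits 11101101000010010000 walk d0:H0→d1:-→d2:-→d3:-→d4:-→d5:-→d6:-→d7:-→d8:-→d9:-→d10:-→d11:-→d12:-→d13:-→d14:-→d15:-→d16:H0→d17:-→d18:-→d19:-→d20:- -> H0
  - 237.9.0.0/16 clear@16
  add 4.182.33.224/28 -> H3 at depth 28
  lookup 219.124.86.55: bits 11 walk d0:H0→d1:-→d2:- -> H0
  lookup 4.182.33.224: bits 0000010010110110001000011110 walk d0:H0→d1:-→d2:-→d3:-→d4:-→d5:-→d6:-→d7:-→d8:-→d9:-→d10:-→d11:-→d12:-→d13:-→d14:-→d15:-→d16:-→d17:-→d18:-→d19:-→d20:-→d21:-→d22:-→d23:-→d24:-→d25:-→d26:-→d27:-→d28:H3 -> H3
  lookup 183.130.180.147: bits 1 walk d0:H0→d1:- -> H0
  - 4.182.33.224/28 clear@28
  lookup 237.9.9.233: bits 11101101000010010000100111101001 walk d0:H0→d1:-→d2:-→d3:-→d4:-→d5:-→d6:-→d7:-→d8:-→d9:-→d10:-→d11:-→d12:-→d13:-→d14:-→d15:-→d16:-→d17:-→d18:-→d19:-→d20:-→d21:-→d22:-→d23:-→d24:-→d25:-→d26:-→d27:-→d28:-→d29:-→d30:-→d31:-→d32:H3 -> H3
  lookup 237.9.73.233: bits 11101101000010010 walk d0:H0→d1:-→d2:-→d3:-→d4:-→d5:-→d6:-→d7:-→d8:-→d9:-→d10:-→d11:-→d12:-→d13:-→d14:-→d15:-→d16:-→d17:- -> H0
  - 237.9.9.233/32 clear@32
  add 237.9.9.128/25 -> H0 at depth 25
  add 0.0.0.0/3 -> H2 at depth 3
  lookup 237.9.9.128: bits 1110110100001001000010011 walk d0:H0→d1:-→d2:-→d3:-→d4:-→d5:-→d6:-→d7:-→d8:-→d9:-→d10:-→d11:-→d12:-→d13:-→d14:-→d15:-→d16:-→d17:-→d18:-→d19:-→d20:-→d21:-→d22:-→d23:-→d24:-→d25:H0 -> H0
  lookup 237.9.9.154: bits 1110110100001001000010011 walk d0:H0→d1:-→d2:-→d3:-→d4:-→d5:-→d6:-→d7:-→d8:-→d9:-→d10:-→d11:-→d12:-→d13:-→d14:-→d15:-→d16:-→d17:-→d18:-→d19:-→d20:-→d21:-→d22:-→d23:-→d24:-→d25:H0 -> H0
  lookup 0.23.208.57: bits 00000 walk d0:H0→d1:-→d2:-→d3:H2→d4:-→d5:- -> H2
  add 4.176.0.0/12 -> H3 at depth 12
  lookup 4.176.0.10: bits 0000010010110 walk d0:H0→d1:-→d2:-→d3:H2→d4:-→d5:-→d6:-→d7:-→d8:-→d9:-→d10:-→d11:-→d12:H3→d13:- -> H3
  add 4.182.33.0/24 -> H4 at depth 24
  lookup 0.0.21.80: bits 00000 walk d0:H0→d1:-→d2:-→d3:H2→d4:-→d5:- -> H2
  add 4.182.0.0/16 -> H4 at depth 16

== LOOKUPS ==
["H3","H0","H0","H0","H3","H0","H3","H0","H0","H0","H2","H3","H2"]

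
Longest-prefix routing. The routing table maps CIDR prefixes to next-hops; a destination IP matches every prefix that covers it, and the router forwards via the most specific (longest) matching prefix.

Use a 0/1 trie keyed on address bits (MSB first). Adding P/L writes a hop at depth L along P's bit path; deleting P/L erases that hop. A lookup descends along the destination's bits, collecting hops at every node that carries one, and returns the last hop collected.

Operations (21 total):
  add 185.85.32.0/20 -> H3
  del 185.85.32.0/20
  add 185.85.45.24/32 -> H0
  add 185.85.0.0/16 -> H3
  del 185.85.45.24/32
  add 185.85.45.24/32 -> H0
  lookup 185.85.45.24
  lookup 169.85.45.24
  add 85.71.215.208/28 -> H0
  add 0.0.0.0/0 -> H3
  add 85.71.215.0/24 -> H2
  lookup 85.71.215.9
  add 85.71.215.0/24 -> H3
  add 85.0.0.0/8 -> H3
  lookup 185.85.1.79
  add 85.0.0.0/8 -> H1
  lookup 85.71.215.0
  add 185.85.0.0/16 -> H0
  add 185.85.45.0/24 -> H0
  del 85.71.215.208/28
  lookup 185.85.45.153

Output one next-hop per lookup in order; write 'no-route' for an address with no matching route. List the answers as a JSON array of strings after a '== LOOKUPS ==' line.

Apply in order:
  + 185.85.32.0/20 (H3) depth=20
  - 185.85.32.0/20 clear@20
  + 185.85.45.24/32 (H0) depth=32
  + 185.85.0.0/16 (H3) depth=16
  - 185.85.45.24/32 clear@32
  + 185.85.45.24/32 (H0) depth=32
  lookup 185.85.45.24: bits 10111001010101010010110100011000 walk d0:-→d1:-→d2:-→d3:-→d4:-→d5:-→d6:-→d7:-→d8:-→d9:-→d10:-→d11:-→d12:-→d13:-→d14:-→d15:-→d16:H3→d17:-→d18:-→d19:-→d20:-→d21:-→d22:-→d23:-→d24:-→d25:-→d26:-→d27:-→d28:-→d29:-→d30:-→d31:-→d32:H0 -> H0
  lookup 169.85.45.24: bits 101 walk d0:-→d1:-→d2:-→d3:- -> no-route
  + 85.71.215.208/28 (H0) depth=28
  + 0.0.0.0/0 (H3) depth=0
  + 85.71.215.0/24 (H2) depth=24
  lookup 85.71.215.9: bits 010101010100011111010111 walk d0:H3→d1:-→d2:-→d3:-→d4:-→d5:-→d6:-→d7:-→d8:-→d9:-→d10:-→d11:-→d12:-→d13:-→d14:-→d15:-→d16:-→d17:-→d18:-→d19:-→d20:-→d21:-→d22:-→d23:-→d24:H2 -> H2
  + 85.71.215.0/24 (H3) depth=24
  + 85.0.0.0/8 (H3) depth=8
  lookup 185.85.1.79: bits 101110010101010100 walk d0:H3→d1:-→d2:-→d3:-→d4:-→d5:-→d6:-→d7:-→d8:-→d9:-→d10:-→d11:-→d12:-→d13:-→d14:-→d15:-→d16:H3→d17:-→d18:- -> H3
  + 85.0.0.0/8 (H1) depth=8
  lookup 85.71.215.0: bits 010101010100011111010111 walk d0:H3→d1:-→d2:-→d3:-→d4:-→d5:-→d6:-→d7:-→d8:H1→d9:-→d10:-→d11:-→d12:-→d13:-→d14:-→d15:-→d16:-→d17:-→d18:-→d19:-→d20:-→d21:-→d22:-→d23:-→d24:H3 -> H3
  + 185.85.0.0/16 (H0) depth=16
  + 185.85.45.0/24 (H0) depth=24
  - 85.71.215.208/28 clear@28
  lookup 185.85.45.153: bits 101110010101010100101101 walk d0:H3→d1:-→d2:-→d3:-→d4:-→d5:-→d6:-→d7:-→d8:-→d9:-→d10:-→d11:-→d12:-→d13:-→d14:-→d15:-→d16:H0→d17:-→d18:-→d19:-→d20:-→d21:-→d22:-→d23:-→d24:H0 -> H0

== LOOKUPS ==
["H0","no-route","H2","H3","H3","H0"]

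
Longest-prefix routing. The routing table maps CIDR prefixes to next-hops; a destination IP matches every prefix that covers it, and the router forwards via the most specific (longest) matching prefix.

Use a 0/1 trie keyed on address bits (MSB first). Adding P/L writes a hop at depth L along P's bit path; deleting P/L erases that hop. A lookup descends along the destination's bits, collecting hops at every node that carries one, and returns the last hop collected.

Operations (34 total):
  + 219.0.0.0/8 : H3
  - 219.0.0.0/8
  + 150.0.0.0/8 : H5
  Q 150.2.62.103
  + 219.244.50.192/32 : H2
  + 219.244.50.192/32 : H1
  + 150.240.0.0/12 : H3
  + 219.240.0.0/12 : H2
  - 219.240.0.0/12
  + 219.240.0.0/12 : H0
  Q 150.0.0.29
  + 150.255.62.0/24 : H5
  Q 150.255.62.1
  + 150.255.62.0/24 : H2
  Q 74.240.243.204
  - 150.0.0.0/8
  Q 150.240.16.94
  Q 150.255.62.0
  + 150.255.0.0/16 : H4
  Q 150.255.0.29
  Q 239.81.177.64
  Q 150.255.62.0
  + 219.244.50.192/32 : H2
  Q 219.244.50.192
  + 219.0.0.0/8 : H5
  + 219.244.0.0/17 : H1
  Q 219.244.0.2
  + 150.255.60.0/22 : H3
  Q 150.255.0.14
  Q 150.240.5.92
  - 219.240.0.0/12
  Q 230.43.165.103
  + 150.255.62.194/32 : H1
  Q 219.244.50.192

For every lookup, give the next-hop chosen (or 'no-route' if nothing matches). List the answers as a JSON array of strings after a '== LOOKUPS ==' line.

Apply in order:
  add 219.0.0.0/8 -> H3 at depth 8
  - 219.0.0.0/8 clear@8
  add 150.0.0.0/8 -> H5 at depth 8
  lookup 150.2.62.103: bits 10010110 walk d0:-→d1:-→d2:-→d3:-→d4:-→d5:-→d6:-→d7:-→d8:H5 -> H5
  add 219.244.50.192/32 -> H2 at depth 32
  add 219.244.50.192/32 -> H1 at depth 32
  add 150.240.0.0/12 -> H3 at depth 12
  add 219.240.0.0/12 -> H2 at depth 12
  - 219.240.0.0/12 clear@12
  add 219.240.0.0/12 -> H0 at depth 12
  lookup 150.0.0.29: bits 10010110 walk d0:-→d1:-→d2:-→d3:-→d4:-→d5:-→d6:-→d7:-→d8:H5 -> H5
  add 150.255.62.0/24 -> H5 at depth 24
  lookup 150.255.62.1: bits 100101101111111100111110 walk d0:-→d1:-→d2:-→d3:-→d4:-→d5:-→d6:-→d7:-→d8:H5→d9:-→d10:-→d11:-→d12:H3→d13:-→d14:-→d15:-→d16:-→d17:-→d18:-→d19:-→d20:-→d21:-→d22:-→d23:-→d24:H5 -> H5
  add 150.255.62.0/24 -> H2 at depth 24
  lookup 74.240.243.204: bits ε walk d0:- -> no-route
  - 150.0.0.0/8 clear@8
  lookup 150.240.16.94: bits 100101101111 walk d0:-→d1:-→d2:-→d3:-→d4:-→d5:-→d6:-→d7:-→d8:-→d9:-→d10:-→d11:-→d12:H3 -> H3
  lookup 150.255.62.0: bits 100101101111111100111110 walk d0:-→d1:-→d2:-→d3:-→d4:-→d5:-→d6:-→d7:-→d8:-→d9:-→d10:-→d11:-→d12:H3→d13:-→d14:-→d15:-→d16:-→d17:-→d18:-→d19:-→d20:-→d21:-→d22:-→d23:-→d24:H2 -> H2
  add 150.255.0.0/16 -> H4 at depth 16
  lookup 150.255.0.29: bits 100101101111111100 walk d0:-→d1:-→d2:-→d3:-→d4:-→d5:-→d6:-→d7:-→d8:-→d9:-→d10:-→d11:-→d12:H3→d13:-→d14:-→d15:-→d16:H4→d17:-→d18:- -> H4
  lookup 239.81.177.64: bits 11 walk d0:-→d1:-→d2:- -> no-route
  lookup 150.255.62.0: bits 100101101111111100111110 walk d0:-→d1:-→d2:-→d3:-→d4:-→d5:-→d6:-→d7:-→d8:-→d9:-→d10:-→d11:-→d12:H3→d13:-→d14:-→d15:-→d16:H4→d17:-→d18:-→d19:-→d20:-→d21:-→d22:-→d23:-→d24:H2 -> H2
  add 219.244.50.192/32 -> H2 at depth 32
  lookup 219.244.50.192: bits 11011011111101000011001011000000 walk d0:-→d1:-→d2:-→d3:-→d4:-→d5:-→d6:-→d7:-→d8:-→d9:-→d10:-→d11:-→d12:H0→d13:-→d14:-→d15:-→d16:-→d17:-→d18:-→d19:-→d20:-→d21:-→d22:-→d23:-→d24:-→d25:-→d26:-→d27:-→d28:-→d29:-→d30:-→d31:-→d32:H2 -> H2
  add 219.0.0.0/8 -> H5 at depth 8
  add 219.244.0.0/17 -> H1 at depth 17
  lookup 219.244.0.2: bits 110110111111010000 walk d0:-→d1:-→d2:-→d3:-→d4:-→d5:-→d6:-→d7:-→d8:H5→d9:-→d10:-→d11:-→d12:H0→d13:-→d14:-→d15:-→d16:-→d17:H1→d18:- -> H1
  add 150.255.60.0/22 -> H3 at depth 22
  lookup 150.255.0.14: bits 100101101111111100 walk d0:-→d1:-→d2:-→d3:-→d4:-→d5:-→d6:-→d7:-→d8:-→d9:-→d10:-→d11:-→d12:H3→d13:-→d14:-→d15:-→d16:H4→d17:-→d18:- -> H4
  lookup 150.240.5.92: bits 100101101111 walk d0:-→d1:-→d2:-→d3:-→d4:-→d5:-→d6:-→d7:-→d8:-→d9:-→d10:-→d11:-→d12:H3 -> H3
  - 219.240.0.0/12 clear@12
  lookup 230.43.165.103: bits 11 walk d0:-→d1:-→d2:- -> no-route
  add 150.255.62.194/32 -> H1 at depth 32
  lookup 219.244.50.192: bits 11011011111101000011001011000000 walk d0:-→d1:-→d2:-→d3:-→d4:-→d5:-→d6:-→d7:-→d8:H5→d9:-→d10:-→d11:-→d12:-→d13:-→d14:-→d15:-→d16:-→d17:H1→d18:-→d19:-→d20:-→d21:-→d22:-→d23:-→d24:-→d25:-→d26:-→d27:-→d28:-→d29:-→d30:-→d31:-→d32:H2 -> H2

== LOOKUPS ==
["H5","H5","H5","no-route","H3","H2","H4","no-route","H2","H2","H1","H4","H3","no-route","H2"]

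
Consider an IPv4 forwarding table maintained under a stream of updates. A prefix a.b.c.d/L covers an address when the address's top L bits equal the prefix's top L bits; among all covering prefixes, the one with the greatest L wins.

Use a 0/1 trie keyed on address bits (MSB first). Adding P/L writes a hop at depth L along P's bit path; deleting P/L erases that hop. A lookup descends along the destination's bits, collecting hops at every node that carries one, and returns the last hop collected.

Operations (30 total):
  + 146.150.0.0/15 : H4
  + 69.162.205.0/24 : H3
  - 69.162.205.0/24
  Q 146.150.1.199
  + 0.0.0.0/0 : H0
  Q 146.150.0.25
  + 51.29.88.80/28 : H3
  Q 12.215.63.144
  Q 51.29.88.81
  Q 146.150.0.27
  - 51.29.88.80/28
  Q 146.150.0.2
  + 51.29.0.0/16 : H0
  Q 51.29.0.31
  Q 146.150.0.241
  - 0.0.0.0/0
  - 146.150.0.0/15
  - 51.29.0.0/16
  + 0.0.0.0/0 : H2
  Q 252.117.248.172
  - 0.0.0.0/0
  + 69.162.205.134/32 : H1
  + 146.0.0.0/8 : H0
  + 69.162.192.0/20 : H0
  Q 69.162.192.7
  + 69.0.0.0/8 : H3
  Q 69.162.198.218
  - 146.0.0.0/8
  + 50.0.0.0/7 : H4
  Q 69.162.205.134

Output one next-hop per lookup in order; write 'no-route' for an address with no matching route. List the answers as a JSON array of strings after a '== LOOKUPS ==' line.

Process each operation:
  + 146.150.0.0/15 (H4) depth=15
  + 69.162.205.0/24 (H3) depth=24
  del 69.162.205.0/24 (clear depth 24)
  lookup 146.150.1.199: bits 100100101001011 walk d0:-→d1:-→d2:-→d3:-→d4:-→d5:-→d6:-→d7:-→d8:-→d9:-→d10:-→d11:-→d12:-→d13:-→d14:-→d15:H4 -> H4
  + 0.0.0.0/0 (H0) depth=0
  lookup 146.150.0.25: bits 100100101001011 walk d0:H0→d1:-→d2:-→d3:-→d4:-→d5:-→d6:-→d7:-→d8:-→d9:-→d10:-→d11:-→d12:-→d13:-→d14:-→d15:H4 -> H4
  + 51.29.88.80/28 (H3) depth=28
  lookup 12.215.63.144: bits 00 walk d0:H0→d1:-→d2:- -> H0
  lookup 51.29.88.81: bits 0011001100011101010110000101 walk d0:H0→d1:-→d2:-→d3:-→d4:-→d5:-→d6:-→d7:-→d8:-→d9:-→d10:-→d11:-→d12:-→d13:-→d14:-→d15:-→d16:-→d17:-→d18:-→d19:-→d20:-→d21:-→d22:-→d23:-→d24:-→d25:-→d26:-→d27:-→d28:H3 -> H3
  lookup 146.150.0.27: bits 100100101001011 walk d0:H0→d1:-→d2:-→d3:-→d4:-→d5:-→d6:-→d7:-→d8:-→d9:-→d10:-→d11:-→d12:-→d13:-→d14:-→d15:H4 -> H4
  del 51.29.88.80/28 (clear depth 28)
  lookup 146.150.0.2: bits 100100101001011 walk d0:H0→d1:-→d2:-→d3:-→d4:-→d5:-→d6:-→d7:-→d8:-→d9:-→d10:-→d11:-→d12:-→d13:-→d14:-→d15:H4 -> H4
  + 51.29.0.0/16 (H0) depth=16
  lookup 51.29.0.31: bits 00110011000111010 walk d0:H0→d1:-→d2:-→d3:-→d4:-→d5:-→d6:-→d7:-→d8:-→d9:-→d10:-→d11:-→d12:-→d13:-→d14:-→d15:-→d16:H0→d17:- -> H0
  lookup 146.150.0.241: bits 100100101001011 walk d0:H0→d1:-→d2:-→d3:-→d4:-→d5:-→d6:-→d7:-→d8:-→d9:-→d10:-→d11:-→d12:-→d13:-→d14:-→d15:H4 -> H4
  del 0.0.0.0/0 (clear depth 0)
  del 146.150.0.0/15 (clear depth 15)
  del 51.29.0.0/16 (clear depth 16)
  + 0.0.0.0/0 (H2) depth=0
  lookup 252.117.248.172: bits 1 walk d0:H2→d1:- -> H2
  del 0.0.0.0/0 (clear depth 0)
  + 69.162.205.134/32 (H1) depth=32
  + 146.0.0.0/8 (H0) depth=8
  + 69.162.192.0/20 (H0) depth=20
  lookup 69.162.192.7: bits 01000101101000101100 walk d0:-→d1:-→d2:-→d3:-→d4:-→d5:-→d6:-→d7:-→d8:-→d9:-→d10:-→d11:-→d12:-→d13:-→d14:-→d15:-→d16:-→d17:-→d18:-→d19:-→d20:H0 -> H0
  + 69.0.0.0/8 (H3) depth=8
  lookup 69.162.198.218: bits 01000101101000101100 walk d0:-→d1:-→d2:-→d3:-→d4:-→d5:-→d6:-→d7:-→d8:H3→d9:-→d10:-→d11:-→d12:-→d13:-→d14:-→d15:-→d16:-→d17:-→d18:-→d19:-→d20:H0 -> H0
  del 146.0.0.0/8 (clear depth 8)
  + 50.0.0.0/7 (H4) depth=7
  lookup 69.162.205.134: bits 01000101101000101100110110000110 walk d0:-→d1:-→d2:-→d3:-→d4:-→d5:-→d6:-→d7:-→d8:H3→d9:-→d10:-→d11:-→d12:-→d13:-→d14:-→d15:-→d16:-→d17:-→d18:-→d19:-→d20:H0→d21:-→d22:-→d23:-→d24:-→d25:-→d26:-→d27:-→d28:-→d29:-→d30:-→d31:-→d32:H1 -> H1

== LOOKUPS ==
["H4","H4","H0","H3","H4","H4","H0","H4","H2","H0","H0","H1"]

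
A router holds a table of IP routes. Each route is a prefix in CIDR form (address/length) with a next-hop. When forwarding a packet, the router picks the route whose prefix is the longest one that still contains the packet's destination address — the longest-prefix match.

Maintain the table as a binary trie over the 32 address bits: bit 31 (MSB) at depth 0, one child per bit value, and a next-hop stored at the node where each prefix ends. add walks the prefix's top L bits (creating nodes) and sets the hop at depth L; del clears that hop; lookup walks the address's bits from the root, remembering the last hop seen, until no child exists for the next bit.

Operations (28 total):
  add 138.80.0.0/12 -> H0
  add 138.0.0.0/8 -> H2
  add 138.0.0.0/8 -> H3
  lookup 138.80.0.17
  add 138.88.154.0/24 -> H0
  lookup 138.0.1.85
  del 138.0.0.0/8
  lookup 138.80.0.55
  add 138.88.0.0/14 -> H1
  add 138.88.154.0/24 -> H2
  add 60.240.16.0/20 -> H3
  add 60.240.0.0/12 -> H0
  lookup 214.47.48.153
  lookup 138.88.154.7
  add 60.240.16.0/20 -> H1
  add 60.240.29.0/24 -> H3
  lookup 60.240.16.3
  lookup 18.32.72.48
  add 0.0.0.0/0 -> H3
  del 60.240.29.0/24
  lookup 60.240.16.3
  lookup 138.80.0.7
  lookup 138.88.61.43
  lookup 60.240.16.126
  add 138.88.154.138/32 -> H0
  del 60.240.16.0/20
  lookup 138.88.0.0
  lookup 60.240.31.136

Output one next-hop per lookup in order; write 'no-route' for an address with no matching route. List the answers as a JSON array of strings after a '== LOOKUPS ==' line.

Trace:
  + 138.80.0.0/12 (H0) depth=12
  + 138.0.0.0/8 (H2) depth=8
  + 138.0.0.0/8 (H3) depth=8
  Q 138.80.0.17: descend 100010100101 ; hops seen [H3,H0] ; pick H0
  + 138.88.154.0/24 (H0) depth=24
  Q 138.0.1.85: descend 100010100 ; hops seen [H3] ; pick H3
  del 138.0.0.0/8 (clear depth 8)
  Q 138.80.0.55: descend 100010100101 ; hops seen [H0] ; pick H0
  + 138.88.0.0/14 (H1) depth=14
  + 138.88.154.0/24 (H2) depth=24
  + 60.240.16.0/20 (H3) depth=20
  + 60.240.0.0/12 (H0) depth=12
  Q 214.47.48.153: descend 1 ; hops seen [∅] ; pick no-route
  Q 138.88.154.7: descend 100010100101100010011010 ; hops seen [H0,H1,H2] ; pick H2
  + 60.240.16.0/20 (H1) depth=20
  + 60.240.29.0/24 (H3) depth=24
  Q 60.240.16.3: descend 00111100111100000001 ; hops seen [H0,H1] ; pick H1
  Q 18.32.72.48: descend 00 ; hops seen [∅] ; pick no-route
  + 0.0.0.0/0 (H3) depth=0
  del 60.240.29.0/24 (clear depth 24)
  Q 60.240.16.3: descend 00111100111100000001 ; hops seen [H3,H0,H1] ; pick H1
  Q 138.80.0.7: descend 100010100101 ; hops seen [H3,H0] ; pick H0
  Q 138.88.61.43: descend 1000101001011000 ; hops seen [H3,H0,H1] ; pick H1
  Q 60.240.16.126: descend 00111100111100000001 ; hops seen [H3,H0,H1] ; pick H1
  + 138.88.154.138/32 (H0) depth=32
  del 60.240.16.0/20 (clear depth 20)
  Q 138.88.0.0: descend 1000101001011000 ; hops seen [H3,H0,H1] ; pick H1
  Q 60.240.31.136: descend 0011110011110000000111 ; hops seen [H3,H0] ; pick H0

== LOOKUPS ==
["H0","H3","H0","no-route","H2","H1","no-route","H1","H0","H1","H1","H1","H0"]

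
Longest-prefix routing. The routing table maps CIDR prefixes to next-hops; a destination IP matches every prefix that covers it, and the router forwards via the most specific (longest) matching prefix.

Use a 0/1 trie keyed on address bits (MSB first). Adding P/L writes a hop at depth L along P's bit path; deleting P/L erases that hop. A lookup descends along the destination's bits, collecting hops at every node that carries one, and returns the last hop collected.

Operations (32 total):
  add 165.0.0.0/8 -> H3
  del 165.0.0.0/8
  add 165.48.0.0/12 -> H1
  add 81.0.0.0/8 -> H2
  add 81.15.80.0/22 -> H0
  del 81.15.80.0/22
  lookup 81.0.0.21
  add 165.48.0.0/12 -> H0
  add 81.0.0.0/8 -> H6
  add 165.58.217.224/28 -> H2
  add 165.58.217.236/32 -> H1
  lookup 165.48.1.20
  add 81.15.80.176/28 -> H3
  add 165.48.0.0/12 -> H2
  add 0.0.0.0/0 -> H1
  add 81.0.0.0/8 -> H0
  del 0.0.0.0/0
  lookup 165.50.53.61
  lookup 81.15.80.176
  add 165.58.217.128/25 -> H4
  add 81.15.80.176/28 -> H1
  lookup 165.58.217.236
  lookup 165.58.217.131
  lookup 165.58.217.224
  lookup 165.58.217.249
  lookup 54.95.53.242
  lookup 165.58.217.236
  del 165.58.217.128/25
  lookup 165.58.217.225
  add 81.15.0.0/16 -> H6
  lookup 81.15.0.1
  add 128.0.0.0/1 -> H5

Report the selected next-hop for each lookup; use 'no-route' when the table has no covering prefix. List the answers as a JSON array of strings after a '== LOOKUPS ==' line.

Apply in order:
  add 165.0.0.0/8 -> H3 at depth 8
  - 165.0.0.0/8 clear@8
  add 165.48.0.0/12 -> H1 at depth 12
  add 81.0.0.0/8 -> H2 at depth 8
  add 81.15.80.0/22 -> H0 at depth 22
  - 81.15.80.0/22 clear@22
  ? 81.0.0.21  path d0:-→d1:-→d2:-→d3:-→d4:-→d5:-→d6:-→d7:-→d8:H2→d9:-→d10:-→d11:-→d12:-  best=H2
  add 165.48.0.0/12 -> H0 at depth 12
  add 81.0.0.0/8 -> H6 at depth 8
  add 165.58.217.224/28 -> H2 at depth 28
  add 165.58.217.236/32 -> H1 at depth 32
  ? 165.48.1.20  path d0:-→d1:-→d2:-→d3:-→d4:-→d5:-→d6:-→d7:-→d8:-→d9:-→d10:-→d11:-→d12:H0  best=H0
  add 81.15.80.176/28 -> H3 at depth 28
  add 165.48.0.0/12 -> H2 at depth 12
  add 0.0.0.0/0 -> H1 at depth 0
  add 81.0.0.0/8 -> H0 at depth 8
  - 0.0.0.0/0 clear@0
  ? 165.50.53.61  path d0:-→d1:-→d2:-→d3:-→d4:-→d5:-→d6:-→d7:-→d8:-→d9:-→d10:-→d11:-→d12:H2  best=H2
  ? 81.15.80.176  path d0:-→d1:-→d2:-→d3:-→d4:-→d5:-→d6:-→d7:-→d8:H0→d9:-→d10:-→d11:-→d12:-→d13:-→d14:-→d15:-→d16:-→d17:-→d18:-→d19:-→d20:-→d21:-→d22:-→d23:-→d24:-→d25:-→d26:-→d27:-→d28:H3  best=H3
  add 165.58.217.128/25 -> H4 at depth 25
  add 81.15.80.176/28 -> H1 at depth 28
  ? 165.58.217.236  path d0:-→d1:-→d2:-→d3:-→d4:-→d5:-→d6:-→d7:-→d8:-→d9:-→d10:-→d11:-→d12:H2→d13:-→d14:-→d15:-→d16:-→d17:-→d18:-→d19:-→d20:-→d21:-→d22:-→d23:-→d24:-→d25:H4→d26:-→d27:-→d28:H2→d29:-→d30:-→d31:-→d32:H1  best=H1
  ? 165.58.217.131  path d0:-→d1:-→d2:-→d3:-→d4:-→d5:-→d6:-→d7:-→d8:-→d9:-→d10:-→d11:-→d12:H2→d13:-→d14:-→d15:-→d16:-→d17:-→d18:-→d19:-→d20:-→d21:-→d22:-→d23:-→d24:-→d25:H4  best=H4
  ? 165.58.217.224  path d0:-→d1:-→d2:-→d3:-→d4:-→d5:-→d6:-→d7:-→d8:-→d9:-→d10:-→d11:-→d12:H2→d13:-→d14:-→d15:-→d16:-→d17:-→d18:-→d19:-→d20:-→d21:-→d22:-→d23:-→d24:-→d25:H4→d26:-→d27:-→d28:H2  best=H2
  ? 165.58.217.249  path d0:-→d1:-→d2:-→d3:-→d4:-→d5:-→d6:-→d7:-→d8:-→d9:-→d10:-→d11:-→d12:H2→d13:-→d14:-→d15:-→d16:-→d17:-→d18:-→d19:-→d20:-→d21:-→d22:-→d23:-→d24:-→d25:H4→d26:-→d27:-  best=H4
  ? 54.95.53.242  path d0:-→d1:-  best=no-route
  ? 165.58.217.236  path d0:-→d1:-→d2:-→d3:-→d4:-→d5:-→d6:-→d7:-→d8:-→d9:-→d10:-→d11:-→d12:H2→d13:-→d14:-→d15:-→d16:-→d17:-→d18:-→d19:-→d20:-→d21:-→d22:-→d23:-→d24:-→d25:H4→d26:-→d27:-→d28:H2→d29:-→d30:-→d31:-→d32:H1  best=H1
  - 165.58.217.128/25 clear@25
  ? 165.58.217.225  path d0:-→d1:-→d2:-→d3:-→d4:-→d5:-→d6:-→d7:-→d8:-→d9:-→d10:-→d11:-→d12:H2→d13:-→d14:-→d15:-→d16:-→d17:-→d18:-→d19:-→d20:-→d21:-→d22:-→d23:-→d24:-→d25:-→d26:-→d27:-→d28:H2  best=H2
  add 81.15.0.0/16 -> H6 at depth 16
  ? 81.15.0.1  path d0:-→d1:-→d2:-→d3:-→d4:-→d5:-→d6:-→d7:-→d8:H0→d9:-→d10:-→d11:-→d12:-→d13:-→d14:-→d15:-→d16:H6→d17:-  best=H6
  add 128.0.0.0/1 -> H5 at depth 1

== LOOKUPS ==
["H2","H0","H2","H3","H1","H4","H2","H4","no-route","H1","H2","H6"]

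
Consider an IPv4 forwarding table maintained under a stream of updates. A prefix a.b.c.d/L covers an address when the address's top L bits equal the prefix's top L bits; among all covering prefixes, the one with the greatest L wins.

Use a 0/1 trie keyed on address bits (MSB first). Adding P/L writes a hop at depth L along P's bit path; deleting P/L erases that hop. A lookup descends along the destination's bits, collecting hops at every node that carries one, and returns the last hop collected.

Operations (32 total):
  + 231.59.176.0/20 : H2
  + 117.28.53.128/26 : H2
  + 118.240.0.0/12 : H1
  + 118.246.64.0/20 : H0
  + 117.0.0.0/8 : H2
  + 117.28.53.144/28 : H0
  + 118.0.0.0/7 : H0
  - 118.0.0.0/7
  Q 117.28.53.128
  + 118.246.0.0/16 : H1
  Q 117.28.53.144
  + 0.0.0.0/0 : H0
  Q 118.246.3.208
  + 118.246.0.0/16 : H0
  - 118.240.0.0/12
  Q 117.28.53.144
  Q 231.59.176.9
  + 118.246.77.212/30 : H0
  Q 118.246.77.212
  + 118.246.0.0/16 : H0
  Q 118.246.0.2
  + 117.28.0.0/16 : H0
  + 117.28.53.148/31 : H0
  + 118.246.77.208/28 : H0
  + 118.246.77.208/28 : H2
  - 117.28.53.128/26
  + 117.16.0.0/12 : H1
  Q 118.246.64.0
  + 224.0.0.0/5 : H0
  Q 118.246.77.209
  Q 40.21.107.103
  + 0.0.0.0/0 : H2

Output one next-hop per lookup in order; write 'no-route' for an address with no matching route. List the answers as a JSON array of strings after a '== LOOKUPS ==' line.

Apply in order:
  + 231.59.176.0/20 (H2) depth=20
  + 117.28.53.128/26 (H2) depth=26
  + 118.240.0.0/12 (H1) depth=12
  + 118.246.64.0/20 (H0) depth=20
  + 117.0.0.0/8 (H2) depth=8
  + 117.28.53.144/28 (H0) depth=28
  + 118.0.0.0/7 (H0) depth=7
  - 118.0.0.0/7 clear@7
  lookup 117.28.53.128: bits 011101010001110000110101100 walk d0:-→d1:-→d2:-→d3:-→d4:-→d5:-→d6:-→d7:-→d8:H2→d9:-→d10:-→d11:-→d12:-→d13:-→d14:-→d15:-→d16:-→d17:-→d18:-→d19:-→d20:-→d21:-→d22:-→d23:-→d24:-→d25:-→d26:H2→d27:- -> H2
  + 118.246.0.0/16 (H1) depth=16
  lookup 117.28.53.144: bits 0111010100011100001101011001 walk d0:-→d1:-→d2:-→d3:-→d4:-→d5:-→d6:-→d7:-→d8:H2→d9:-→d10:-→d11:-→d12:-→d13:-→d14:-→d15:-→d16:-→d17:-→d18:-→d19:-→d20:-→d21:-→d22:-→d23:-→d24:-→d25:-→d26:H2→d27:-→d28:H0 -> H0
  + 0.0.0.0/0 (H0) depth=0
  lookup 118.246.3.208: bits 01110110111101100 walk d0:H0→d1:-→d2:-→d3:-→d4:-→d5:-→d6:-→d7:-→d8:-→d9:-→d10:-→d11:-→d12:H1→d13:-→d14:-→d15:-→d16:H1→d17:- -> H1
  + 118.246.0.0/16 (H0) depth=16
  - 118.240.0.0/12 clear@12
  lookup 117.28.53.144: bits 0111010100011100001101011001 walk d0:H0→d1:-→d2:-→d3:-→d4:-→d5:-→d6:-→d7:-→d8:H2→d9:-→d10:-→d11:-→d12:-→d13:-→d14:-→d15:-→d16:-→d17:-→d18:-→d19:-→d20:-→d21:-→d22:-→d23:-→d24:-→d25:-→d26:H2→d27:-→d28:H0 -> H0
  lookup 231.59.176.9: bits 11100111001110111011 walk d0:H0→d1:-→d2:-→d3:-→d4:-→d5:-→d6:-→d7:-→d8:-→d9:-→d10:-→d11:-→d12:-→d13:-→d14:-→d15:-→d16:-→d17:-→d18:-→d19:-→d20:H2 -> H2
  + 118.246.77.212/30 (H0) depth=30
  lookup 118.246.77.212: bits 011101101111011001001101110101 walk d0:H0→d1:-→d2:-→d3:-→d4:-→d5:-→d6:-→d7:-→d8:-→d9:-→d10:-→d11:-→d12:-→d13:-→d14:-→d15:-→d16:H0→d17:-→d18:-→d19:-→d20:H0→d21:-→d22:-→d23:-→d24:-→d25:-→d26:-→d27:-→d28:-→d29:-→d30:H0 -> H0
  + 118.246.0.0/16 (H0) depth=16
  lookup 118.246.0.2: bits 01110110111101100 walk d0:H0→d1:-→d2:-→d3:-→d4:-→d5:-→d6:-→d7:-→d8:-→d9:-→d10:-→d11:-→d12:-→d13:-→d14:-→d15:-→d16:H0→d17:- -> H0
  + 117.28.0.0/16 (H0) depth=16
  + 117.28.53.148/31 (H0) depth=31
  + 118.246.77.208/28 (H0) depth=28
  + 118.246.77.208/28 (H2) depth=28
  - 117.28.53.128/26 clear@26
  + 117.16.0.0/12 (H1) depth=12
  lookup 118.246.64.0: bits 01110110111101100100 walk d0:H0→d1:-→d2:-→d3:-→d4:-→d5:-→d6:-→d7:-→d8:-→d9:-→d10:-→d11:-→d12:-→d13:-→d14:-→d15:-→d16:H0→d17:-→d18:-→d19:-→d20:H0 -> H0
  + 224.0.0.0/5 (H0) depth=5
  lookup 118.246.77.209: bits 01110110111101100100110111010 walk d0:H0→d1:-→d2:-→d3:-→d4:-→d5:-→d6:-→d7:-→d8:-→d9:-→d10:-→d11:-→d12:-→d13:-→d14:-→d15:-→d16:H0→d17:-→d18:-→d19:-→d20:H0→d21:-→d22:-→d23:-→d24:-→d25:-→d26:-→d27:-→d28:H2→d29:- -> H2
  lookup 40.21.107.103: bits 0 walk d0:H0→d1:- -> H0
  + 0.0.0.0/0 (H2) depth=0

== LOOKUPS ==
["H2","H0","H1","H0","H2","H0","H0","H0","H2","H0"]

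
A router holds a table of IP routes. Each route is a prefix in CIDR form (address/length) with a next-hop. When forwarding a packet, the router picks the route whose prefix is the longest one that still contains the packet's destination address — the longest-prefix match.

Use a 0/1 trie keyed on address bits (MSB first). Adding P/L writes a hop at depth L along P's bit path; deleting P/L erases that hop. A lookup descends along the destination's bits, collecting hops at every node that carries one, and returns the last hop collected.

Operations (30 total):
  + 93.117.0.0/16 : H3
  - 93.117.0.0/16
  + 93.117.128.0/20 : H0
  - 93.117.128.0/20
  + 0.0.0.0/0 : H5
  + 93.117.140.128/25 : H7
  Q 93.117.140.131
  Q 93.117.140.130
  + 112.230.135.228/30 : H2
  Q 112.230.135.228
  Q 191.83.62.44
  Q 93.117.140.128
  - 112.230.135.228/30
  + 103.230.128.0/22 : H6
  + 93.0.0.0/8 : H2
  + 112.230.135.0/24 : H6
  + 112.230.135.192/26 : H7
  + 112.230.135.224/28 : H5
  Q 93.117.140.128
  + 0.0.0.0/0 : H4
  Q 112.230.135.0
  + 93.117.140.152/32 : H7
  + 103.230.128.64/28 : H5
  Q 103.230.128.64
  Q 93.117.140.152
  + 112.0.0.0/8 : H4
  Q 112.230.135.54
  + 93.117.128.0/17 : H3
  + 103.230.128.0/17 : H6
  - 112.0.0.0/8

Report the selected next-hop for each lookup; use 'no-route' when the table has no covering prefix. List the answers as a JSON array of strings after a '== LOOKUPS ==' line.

Process each operation:
  + 93.117.0.0/16 (H3) depth=16
  - 93.117.0.0/16 clear@16
  + 93.117.128.0/20 (H0) depth=20
  - 93.117.128.0/20 clear@20
  + 0.0.0.0/0 (H5) depth=0
  + 93.117.140.128/25 (H7) depth=25
  lookup 93.117.140.131: bits 0101110101110101100011001 walk d0:H5→d1:-→d2:-→d3:-→d4:-→d5:-→d6:-→d7:-→d8:-→d9:-→d10:-→d11:-→d12:-→d13:-→d14:-→d15:-→d16:-→d17:-→d18:-→d19:-→d20:-→d21:-→d22:-→d23:-→d24:-→d25:H7 -> H7
  lookup 93.117.140.130: bits 0101110101110101100011001 walk d0:H5→d1:-→d2:-→d3:-→d4:-→d5:-→d6:-→d7:-→d8:-→d9:-→d10:-→d11:-→d12:-→d13:-→d14:-→d15:-→d16:-→d17:-→d18:-→d19:-→d20:-→d21:-→d22:-→d23:-→d24:-→d25:H7 -> H7
  + 112.230.135.228/30 (H2) depth=30
  lookup 112.230.135.228: bits 011100001110011010000111111001 walk d0:H5→d1:-→d2:-→d3:-→d4:-→d5:-→d6:-→d7:-→d8:-→d9:-→d10:-→d11:-→d12:-→d13:-→d14:-→d15:-→d16:-→d17:-→d18:-→d19:-→d20:-→d21:-→d22:-→d23:-→d24:-→d25:-→d26:-→d27:-→d28:-→d29:-→d30:H2 -> H2
  lookup 191.83.62.44: bits ε walk d0:H5 -> H5
  lookup 93.117.140.128: bits 0101110101110101100011001 walk d0:H5→d1:-→d2:-→d3:-→d4:-→d5:-→d6:-→d7:-→d8:-→d9:-→d10:-→d11:-→d12:-→d13:-→d14:-→d15:-→d16:-→d17:-→d18:-→d19:-→d20:-→d21:-→d22:-→d23:-→d24:-→d25:H7 -> H7
  - 112.230.135.228/30 clear@30
  + 103.230.128.0/22 (H6) depth=22
  + 93.0.0.0/8 (H2) depth=8
  + 112.230.135.0/24 (H6) depth=24
  + 112.230.135.192/26 (H7) depth=26
  + 112.230.135.224/28 (H5) depth=28
  lookup 93.117.140.128: bits 0101110101110101100011001 walk d0:H5→d1:-→d2:-→d3:-→d4:-→d5:-→d6:-→d7:-→d8:H2→d9:-→d10:-→d11:-→d12:-→d13:-→d14:-→d15:-→d16:-→d17:-→d18:-→d19:-→d20:-→d21:-→d22:-→d23:-→d24:-→d25:H7 -> H7
  + 0.0.0.0/0 (H4) depth=0
  lookup 112.230.135.0: bits 011100001110011010000111 walk d0:H4→d1:-→d2:-→d3:-→d4:-→d5:-→d6:-→d7:-→d8:-→d9:-→d10:-→d11:-→d12:-→d13:-→d14:-→d15:-→d16:-→d17:-→d18:-→d19:-→d20:-→d21:-→d22:-→d23:-→d24:H6 -> H6
  + 93.117.140.152/32 (H7) depth=32
  + 103.230.128.64/28 (H5) depth=28
  lookup 103.230.128.64: bits 0110011111100110100000000100 walk d0:H4→d1:-→d2:-→d3:-→d4:-→d5:-→d6:-→d7:-→d8:-→d9:-→d10:-→d11:-→d12:-→d13:-→d14:-→d15:-→d16:-→d17:-→d18:-→d19:-→d20:-→d21:-→d22:H6→d23:-→d24:-→d25:-→d26:-→d27:-→d28:H5 -> H5
  lookup 93.117.140.152: bits 01011101011101011000110010011000 walk d0:H4→d1:-→d2:-→d3:-→d4:-→d5:-→d6:-→d7:-→d8:H2→d9:-→d10:-→d11:-→d12:-→d13:-→d14:-→d15:-→d16:-→d17:-→d18:-→d19:-→d20:-→d21:-→d22:-→d23:-→d24:-→d25:H7→d26:-→d27:-→d28:-→d29:-→d30:-→d31:-→d32:H7 -> H7
  + 112.0.0.0/8 (H4) depth=8
  lookup 112.230.135.54: bits 011100001110011010000111 walk d0:H4→d1:-→d2:-→d3:-→d4:-→d5:-→d6:-→d7:-→d8:H4→d9:-→d10:-→d11:-→d12:-→d13:-→d14:-→d15:-→d16:-→d17:-→d18:-→d19:-→d20:-→d21:-→d22:-→d23:-→d24:H6 -> H6
  + 93.117.128.0/17 (H3) depth=17
  + 103.230.128.0/17 (H6) depth=17
  - 112.0.0.0/8 clear@8

== LOOKUPS ==
["H7","H7","H2","H5","H7","H7","H6","H5","H7","H6"]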